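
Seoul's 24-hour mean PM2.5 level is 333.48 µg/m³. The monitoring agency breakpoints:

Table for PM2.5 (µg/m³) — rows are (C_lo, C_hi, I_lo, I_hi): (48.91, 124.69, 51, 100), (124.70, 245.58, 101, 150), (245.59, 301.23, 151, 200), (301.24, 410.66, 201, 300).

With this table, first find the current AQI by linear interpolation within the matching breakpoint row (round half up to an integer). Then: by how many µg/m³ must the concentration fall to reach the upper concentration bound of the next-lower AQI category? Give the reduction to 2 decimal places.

PM2.5: 333.48 lies in 301.24–410.66, so I_lo=201, I_hi=300, C_lo=301.24, C_hi=410.66.
(300−201)/(410.66−301.24) × (333.48−301.24) + 201 = 99/109.42 × 32.24 + 201 ≈ 230.17 → 230.
Current AQI 230 is in the Very Unhealthy range (201–300). The next-lower category tops out at AQI 200, whose upper concentration bound is 301.23 µg/m³.
Reduction needed = 333.48 − 301.23 = 32.25 µg/m³.

32.25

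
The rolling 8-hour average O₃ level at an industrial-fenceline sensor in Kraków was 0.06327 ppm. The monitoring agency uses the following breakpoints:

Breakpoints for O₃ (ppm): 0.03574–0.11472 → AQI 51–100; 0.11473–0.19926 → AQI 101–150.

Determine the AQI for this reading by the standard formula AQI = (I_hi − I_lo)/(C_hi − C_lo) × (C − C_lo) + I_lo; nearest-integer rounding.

68

O₃: 0.06327 lies in 0.03574–0.11472, so I_lo=51, I_hi=100, C_lo=0.03574, C_hi=0.11472.
(100−51)/(0.11472−0.03574) × (0.06327−0.03574) + 51 = 49/0.07898 × 0.02753 + 51 ≈ 68.08 → 68.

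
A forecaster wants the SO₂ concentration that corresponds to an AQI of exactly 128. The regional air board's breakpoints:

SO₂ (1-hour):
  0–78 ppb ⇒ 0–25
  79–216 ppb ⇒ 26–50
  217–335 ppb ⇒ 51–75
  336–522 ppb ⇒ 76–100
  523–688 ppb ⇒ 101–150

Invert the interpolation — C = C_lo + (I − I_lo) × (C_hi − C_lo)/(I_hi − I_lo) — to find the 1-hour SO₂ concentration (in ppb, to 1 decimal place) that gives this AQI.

AQI 128 lies in the 101–150 band, which corresponds to 523–688 ppb.
C = 523 + (128−101)×(688−523)/(150−101) = 523 + 27×165/49 ≈ 613.918 ppb → 613.9 ppb to 1 dp.

613.9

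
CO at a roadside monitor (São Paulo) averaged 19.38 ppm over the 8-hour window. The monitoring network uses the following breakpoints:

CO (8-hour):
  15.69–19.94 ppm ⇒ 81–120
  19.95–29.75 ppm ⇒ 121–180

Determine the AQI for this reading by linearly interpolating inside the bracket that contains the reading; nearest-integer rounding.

CO: 19.38 lies in 15.69–19.94, so I_lo=81, I_hi=120, C_lo=15.69, C_hi=19.94.
(120−81)/(19.94−15.69) × (19.38−15.69) + 81 = 39/4.25 × 3.69 + 81 ≈ 114.86 → 115.

115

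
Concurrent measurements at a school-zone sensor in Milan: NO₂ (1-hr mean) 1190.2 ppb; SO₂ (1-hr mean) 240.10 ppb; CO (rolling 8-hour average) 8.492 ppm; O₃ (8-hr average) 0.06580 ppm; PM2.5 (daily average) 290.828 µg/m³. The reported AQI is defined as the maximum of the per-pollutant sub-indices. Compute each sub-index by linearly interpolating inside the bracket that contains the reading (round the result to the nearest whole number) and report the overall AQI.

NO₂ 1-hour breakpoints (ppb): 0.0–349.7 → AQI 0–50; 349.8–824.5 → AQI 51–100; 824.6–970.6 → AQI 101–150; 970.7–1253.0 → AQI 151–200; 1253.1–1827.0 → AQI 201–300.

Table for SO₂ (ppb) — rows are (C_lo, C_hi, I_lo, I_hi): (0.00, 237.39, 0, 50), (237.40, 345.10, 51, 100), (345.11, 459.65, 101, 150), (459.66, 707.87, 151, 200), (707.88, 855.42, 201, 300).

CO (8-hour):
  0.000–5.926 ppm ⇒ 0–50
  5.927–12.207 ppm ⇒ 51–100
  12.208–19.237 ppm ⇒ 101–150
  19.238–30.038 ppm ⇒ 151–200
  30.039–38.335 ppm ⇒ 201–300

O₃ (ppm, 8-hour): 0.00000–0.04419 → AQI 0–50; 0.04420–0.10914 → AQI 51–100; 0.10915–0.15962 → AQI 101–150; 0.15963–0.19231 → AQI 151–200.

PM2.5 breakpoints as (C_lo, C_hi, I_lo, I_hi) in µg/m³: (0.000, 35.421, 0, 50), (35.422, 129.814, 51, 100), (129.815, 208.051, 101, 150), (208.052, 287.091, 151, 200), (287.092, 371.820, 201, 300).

NO₂: 1190.2 ∈ [970.7, 1253.0] ↔ index [151, 200].
151 + (1190.2−970.7)·(200−151)/(1253.0−970.7) = 151 + 219.5·49/282.3 ≈ 189.10, so AQI = 189.
SO₂: 240.10 lies in 237.40–345.10, so I_lo=51, I_hi=100, C_lo=237.40, C_hi=345.10.
(100−51)/(345.10−237.40) × (240.10−237.40) + 51 = 49/107.70 × 2.70 + 51 ≈ 52.23 → 52.
CO: row 5.927–12.207 (AQI 51–100). (100−51)·(8.492−5.927)/(12.207−5.927) + 51 = 49·2.565/6.280 + 51 ≈ 71.01 → 71.
O₃: 0.06580 ∈ [0.04420, 0.10914] ↔ index [51, 100].
51 + (0.06580−0.04420)·(100−51)/(0.10914−0.04420) = 51 + 0.02160·49/0.06494 ≈ 67.30, so AQI = 67.
PM2.5: row 287.092–371.820 (AQI 201–300). (300−201)·(290.828−287.092)/(371.820−287.092) + 201 = 99·3.736/84.728 + 201 ≈ 205.37 → 205.
Sub-indices: NO₂→189, SO₂→52, CO→71, O₃→67, PM2.5→205. Overall AQI = max = 205; dominant pollutant is PM2.5.

205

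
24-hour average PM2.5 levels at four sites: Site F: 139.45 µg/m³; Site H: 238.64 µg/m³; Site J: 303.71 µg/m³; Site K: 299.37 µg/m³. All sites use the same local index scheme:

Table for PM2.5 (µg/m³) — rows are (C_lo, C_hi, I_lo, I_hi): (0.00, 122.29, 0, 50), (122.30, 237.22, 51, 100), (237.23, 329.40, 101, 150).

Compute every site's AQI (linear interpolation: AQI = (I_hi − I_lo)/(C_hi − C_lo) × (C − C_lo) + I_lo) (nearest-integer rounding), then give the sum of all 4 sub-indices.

430

Site F 139.45: bracket 122.30–237.22 → index 51–100; slope 49/114.92, offset 17.15.
AQI = 51 + 49/114.92·17.15 ≈ 58.31 ⇒ 58.
Site H 238.64: bracket 237.23–329.40 → index 101–150; slope 49/92.17, offset 1.41.
AQI = 101 + 49/92.17·1.41 ≈ 101.75 ⇒ 102.
Site J: 303.71 ∈ [237.23, 329.40] ↔ index [101, 150].
101 + (303.71−237.23)·(150−101)/(329.40−237.23) = 101 + 66.48·49/92.17 ≈ 136.34, so AQI = 136.
Site K: 299.37 lies in 237.23–329.40, so I_lo=101, I_hi=150, C_lo=237.23, C_hi=329.40.
(150−101)/(329.40−237.23) × (299.37−237.23) + 101 = 49/92.17 × 62.14 + 101 ≈ 134.04 → 134.
AQIs: Site F=58, Site H=102, Site J=136, Site K=134. Sum = 58 + 102 + 136 + 134 = 430.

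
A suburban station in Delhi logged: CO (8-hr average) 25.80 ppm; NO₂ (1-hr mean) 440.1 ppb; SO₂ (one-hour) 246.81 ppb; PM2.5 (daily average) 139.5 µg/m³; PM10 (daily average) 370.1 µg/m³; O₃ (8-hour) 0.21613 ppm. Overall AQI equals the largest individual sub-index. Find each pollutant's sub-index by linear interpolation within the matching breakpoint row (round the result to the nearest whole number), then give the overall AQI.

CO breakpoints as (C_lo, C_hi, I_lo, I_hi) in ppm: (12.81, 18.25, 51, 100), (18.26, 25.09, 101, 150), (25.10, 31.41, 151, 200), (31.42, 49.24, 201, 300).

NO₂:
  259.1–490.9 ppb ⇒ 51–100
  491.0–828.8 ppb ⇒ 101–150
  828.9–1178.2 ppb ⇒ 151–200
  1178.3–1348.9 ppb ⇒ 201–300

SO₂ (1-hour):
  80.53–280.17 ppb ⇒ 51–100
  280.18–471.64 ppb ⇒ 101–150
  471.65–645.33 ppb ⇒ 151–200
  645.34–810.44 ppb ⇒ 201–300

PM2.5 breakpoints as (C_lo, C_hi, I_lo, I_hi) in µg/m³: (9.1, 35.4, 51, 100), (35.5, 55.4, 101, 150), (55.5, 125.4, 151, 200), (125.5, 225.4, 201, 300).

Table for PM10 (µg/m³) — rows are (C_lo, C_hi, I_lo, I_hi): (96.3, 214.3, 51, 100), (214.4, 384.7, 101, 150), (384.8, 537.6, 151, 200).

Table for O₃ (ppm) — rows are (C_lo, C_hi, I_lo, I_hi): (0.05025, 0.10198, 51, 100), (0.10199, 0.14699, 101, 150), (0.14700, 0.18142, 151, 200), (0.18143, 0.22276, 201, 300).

284

CO: 25.80 ∈ [25.10, 31.41] ↔ index [151, 200].
151 + (25.80−25.10)·(200−151)/(31.41−25.10) = 151 + 0.70·49/6.31 ≈ 156.44, so AQI = 156.
NO₂ 440.1: bracket 259.1–490.9 → index 51–100; slope 49/231.8, offset 181.0.
AQI = 51 + 49/231.8·181.0 ≈ 89.26 ⇒ 89.
SO₂ 246.81: bracket 80.53–280.17 → index 51–100; slope 49/199.64, offset 166.28.
AQI = 51 + 49/199.64·166.28 ≈ 91.81 ⇒ 92.
PM2.5: 139.5 ∈ [125.5, 225.4] ↔ index [201, 300].
201 + (139.5−125.5)·(300−201)/(225.4−125.5) = 201 + 14.0·99/99.9 ≈ 214.87, so AQI = 215.
PM10: row 214.4–384.7 (AQI 101–150). (150−101)·(370.1−214.4)/(384.7−214.4) + 101 = 49·155.7/170.3 + 101 ≈ 145.80 → 146.
O₃: row 0.18143–0.22276 (AQI 201–300). (300−201)·(0.21613−0.18143)/(0.22276−0.18143) + 201 = 99·0.03470/0.04133 + 201 ≈ 284.12 → 284.
Sub-indices: CO→156, NO₂→89, SO₂→92, PM2.5→215, PM10→146, O₃→284. Overall AQI = max = 284; dominant pollutant is O₃.
AQI 284: Very Unhealthy.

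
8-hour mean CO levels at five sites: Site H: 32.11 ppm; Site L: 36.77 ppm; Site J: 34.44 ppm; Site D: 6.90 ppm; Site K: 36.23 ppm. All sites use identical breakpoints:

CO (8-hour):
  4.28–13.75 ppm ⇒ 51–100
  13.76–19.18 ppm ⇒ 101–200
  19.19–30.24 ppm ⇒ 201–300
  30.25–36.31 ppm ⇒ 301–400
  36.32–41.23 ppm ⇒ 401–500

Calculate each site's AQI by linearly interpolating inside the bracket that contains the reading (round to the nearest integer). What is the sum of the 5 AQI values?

Site H: 32.11 lies in 30.25–36.31, so I_lo=301, I_hi=400, C_lo=30.25, C_hi=36.31.
(400−301)/(36.31−30.25) × (32.11−30.25) + 301 = 99/6.06 × 1.86 + 301 ≈ 331.39 → 331.
Site L: 36.77 ∈ [36.32, 41.23] ↔ index [401, 500].
401 + (36.77−36.32)·(500−401)/(41.23−36.32) = 401 + 0.45·99/4.91 ≈ 410.07, so AQI = 410.
Site J: 34.44 ∈ [30.25, 36.31] ↔ index [301, 400].
301 + (34.44−30.25)·(400−301)/(36.31−30.25) = 301 + 4.19·99/6.06 ≈ 369.45, so AQI = 369.
Site D: 6.90 lies in 4.28–13.75, so I_lo=51, I_hi=100, C_lo=4.28, C_hi=13.75.
(100−51)/(13.75−4.28) × (6.90−4.28) + 51 = 49/9.47 × 2.62 + 51 ≈ 64.56 → 65.
Site K: 36.23 lies in 30.25–36.31, so I_lo=301, I_hi=400, C_lo=30.25, C_hi=36.31.
(400−301)/(36.31−30.25) × (36.23−30.25) + 301 = 99/6.06 × 5.98 + 301 ≈ 398.69 → 399.
AQIs: Site H=331, Site L=410, Site J=369, Site D=65, Site K=399. Sum = 331 + 410 + 369 + 65 + 399 = 1574.

1574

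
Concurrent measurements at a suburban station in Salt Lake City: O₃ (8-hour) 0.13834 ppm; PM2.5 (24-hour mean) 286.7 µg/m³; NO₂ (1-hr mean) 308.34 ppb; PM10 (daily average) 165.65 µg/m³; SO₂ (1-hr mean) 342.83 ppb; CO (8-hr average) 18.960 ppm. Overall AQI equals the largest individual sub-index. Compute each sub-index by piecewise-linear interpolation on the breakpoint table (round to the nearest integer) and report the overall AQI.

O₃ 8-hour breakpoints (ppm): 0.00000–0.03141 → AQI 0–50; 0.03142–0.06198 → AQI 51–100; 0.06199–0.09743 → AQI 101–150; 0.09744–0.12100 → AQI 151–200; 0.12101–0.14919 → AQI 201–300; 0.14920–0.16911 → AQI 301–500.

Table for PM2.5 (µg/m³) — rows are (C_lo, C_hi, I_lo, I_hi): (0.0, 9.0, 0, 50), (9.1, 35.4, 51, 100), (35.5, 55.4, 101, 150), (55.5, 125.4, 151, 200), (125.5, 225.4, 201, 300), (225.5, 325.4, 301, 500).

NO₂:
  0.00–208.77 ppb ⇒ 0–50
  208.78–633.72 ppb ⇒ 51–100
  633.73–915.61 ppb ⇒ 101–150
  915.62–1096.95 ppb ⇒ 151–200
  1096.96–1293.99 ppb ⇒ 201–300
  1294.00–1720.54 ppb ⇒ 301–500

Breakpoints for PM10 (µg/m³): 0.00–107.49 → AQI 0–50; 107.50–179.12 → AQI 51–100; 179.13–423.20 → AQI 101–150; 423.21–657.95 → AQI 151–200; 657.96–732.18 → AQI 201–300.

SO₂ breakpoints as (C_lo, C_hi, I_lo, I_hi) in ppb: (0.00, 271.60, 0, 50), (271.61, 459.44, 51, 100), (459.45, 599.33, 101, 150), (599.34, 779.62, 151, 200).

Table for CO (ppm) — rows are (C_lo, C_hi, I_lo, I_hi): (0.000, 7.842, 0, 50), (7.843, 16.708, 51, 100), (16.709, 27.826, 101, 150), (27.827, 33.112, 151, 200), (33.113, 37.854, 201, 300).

O₃ 0.13834: bracket 0.12101–0.14919 → index 201–300; slope 99/0.02818, offset 0.01733.
AQI = 201 + 99/0.02818·0.01733 ≈ 261.88 ⇒ 262.
PM2.5: 286.7 ∈ [225.5, 325.4] ↔ index [301, 500].
301 + (286.7−225.5)·(500−301)/(325.4−225.5) = 301 + 61.2·199/99.9 ≈ 422.91, so AQI = 423.
NO₂: 308.34 lies in 208.78–633.72, so I_lo=51, I_hi=100, C_lo=208.78, C_hi=633.72.
(100−51)/(633.72−208.78) × (308.34−208.78) + 51 = 49/424.94 × 99.56 + 51 ≈ 62.48 → 62.
PM10 165.65: bracket 107.50–179.12 → index 51–100; slope 49/71.62, offset 58.15.
AQI = 51 + 49/71.62·58.15 ≈ 90.78 ⇒ 91.
SO₂: row 271.61–459.44 (AQI 51–100). (100−51)·(342.83−271.61)/(459.44−271.61) + 51 = 49·71.22/187.83 + 51 ≈ 69.58 → 70.
CO: row 16.709–27.826 (AQI 101–150). (150−101)·(18.960−16.709)/(27.826−16.709) + 101 = 49·2.251/11.117 + 101 ≈ 110.92 → 111.
Sub-indices: O₃→262, PM2.5→423, NO₂→62, PM10→91, SO₂→70, CO→111. Overall AQI = max = 423; dominant pollutant is PM2.5.
AQI 423: Hazardous.

423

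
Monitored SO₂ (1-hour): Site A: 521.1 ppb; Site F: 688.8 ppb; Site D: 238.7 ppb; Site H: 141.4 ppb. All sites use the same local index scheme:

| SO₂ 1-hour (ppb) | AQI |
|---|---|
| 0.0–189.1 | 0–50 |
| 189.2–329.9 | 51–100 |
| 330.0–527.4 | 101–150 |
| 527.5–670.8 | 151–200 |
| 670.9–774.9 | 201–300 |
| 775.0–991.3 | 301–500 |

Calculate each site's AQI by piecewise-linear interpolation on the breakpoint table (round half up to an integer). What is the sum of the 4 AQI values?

Site A: row 330.0–527.4 (AQI 101–150). (150−101)·(521.1−330.0)/(527.4−330.0) + 101 = 49·191.1/197.4 + 101 ≈ 148.44 → 148.
Site F: row 670.9–774.9 (AQI 201–300). (300−201)·(688.8−670.9)/(774.9−670.9) + 201 = 99·17.9/104.0 + 201 ≈ 218.04 → 218.
Site D: 238.7 ∈ [189.2, 329.9] ↔ index [51, 100].
51 + (238.7−189.2)·(100−51)/(329.9−189.2) = 51 + 49.5·49/140.7 ≈ 68.24, so AQI = 68.
Site H 141.4: bracket 0.0–189.1 → index 0–50; slope 50/189.1, offset 141.4.
AQI = 0 + 50/189.1·141.4 ≈ 37.39 ⇒ 37.
AQIs: Site A=148, Site F=218, Site D=68, Site H=37. Sum = 148 + 218 + 68 + 37 = 471.

471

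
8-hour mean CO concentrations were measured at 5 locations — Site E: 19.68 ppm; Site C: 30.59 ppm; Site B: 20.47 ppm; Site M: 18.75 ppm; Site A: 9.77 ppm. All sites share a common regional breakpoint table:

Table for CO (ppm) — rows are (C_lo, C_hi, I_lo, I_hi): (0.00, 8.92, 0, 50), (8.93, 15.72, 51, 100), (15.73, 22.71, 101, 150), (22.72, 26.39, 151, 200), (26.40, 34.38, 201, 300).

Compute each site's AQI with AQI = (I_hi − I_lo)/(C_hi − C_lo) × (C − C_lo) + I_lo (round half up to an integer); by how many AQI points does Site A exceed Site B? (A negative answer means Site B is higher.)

-77

Site E: 19.68 lies in 15.73–22.71, so I_lo=101, I_hi=150, C_lo=15.73, C_hi=22.71.
(150−101)/(22.71−15.73) × (19.68−15.73) + 101 = 49/6.98 × 3.95 + 101 ≈ 128.73 → 129.
Site C 30.59: bracket 26.40–34.38 → index 201–300; slope 99/7.98, offset 4.19.
AQI = 201 + 99/7.98·4.19 ≈ 252.98 ⇒ 253.
Site B: row 15.73–22.71 (AQI 101–150). (150−101)·(20.47−15.73)/(22.71−15.73) + 101 = 49·4.74/6.98 + 101 ≈ 134.28 → 134.
Site M: row 15.73–22.71 (AQI 101–150). (150−101)·(18.75−15.73)/(22.71−15.73) + 101 = 49·3.02/6.98 + 101 ≈ 122.20 → 122.
Site A: 9.77 lies in 8.93–15.72, so I_lo=51, I_hi=100, C_lo=8.93, C_hi=15.72.
(100−51)/(15.72−8.93) × (9.77−8.93) + 51 = 49/6.79 × 0.84 + 51 ≈ 57.06 → 57.
AQIs: Site E=129, Site C=253, Site B=134, Site M=122, Site A=57. Site A (57) − Site B (134) = -77.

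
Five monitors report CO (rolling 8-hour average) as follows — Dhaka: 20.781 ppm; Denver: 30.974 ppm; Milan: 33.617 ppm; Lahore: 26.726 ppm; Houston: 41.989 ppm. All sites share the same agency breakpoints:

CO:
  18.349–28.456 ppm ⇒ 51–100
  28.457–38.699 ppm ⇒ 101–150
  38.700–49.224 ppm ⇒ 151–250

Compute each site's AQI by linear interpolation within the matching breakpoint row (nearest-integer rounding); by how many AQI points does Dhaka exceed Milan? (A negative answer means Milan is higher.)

Dhaka: 20.781 lies in 18.349–28.456, so I_lo=51, I_hi=100, C_lo=18.349, C_hi=28.456.
(100−51)/(28.456−18.349) × (20.781−18.349) + 51 = 49/10.107 × 2.432 + 51 ≈ 62.79 → 63.
Denver: 30.974 ∈ [28.457, 38.699] ↔ index [101, 150].
101 + (30.974−28.457)·(150−101)/(38.699−28.457) = 101 + 2.517·49/10.242 ≈ 113.04, so AQI = 113.
Milan 33.617: bracket 28.457–38.699 → index 101–150; slope 49/10.242, offset 5.160.
AQI = 101 + 49/10.242·5.160 ≈ 125.69 ⇒ 126.
Lahore: 26.726 lies in 18.349–28.456, so I_lo=51, I_hi=100, C_lo=18.349, C_hi=28.456.
(100−51)/(28.456−18.349) × (26.726−18.349) + 51 = 49/10.107 × 8.377 + 51 ≈ 91.61 → 92.
Houston: 41.989 ∈ [38.700, 49.224] ↔ index [151, 250].
151 + (41.989−38.700)·(250−151)/(49.224−38.700) = 151 + 3.289·99/10.524 ≈ 181.94, so AQI = 182.
AQIs: Dhaka=63, Denver=113, Milan=126, Lahore=92, Houston=182. Dhaka (63) − Milan (126) = -63.

-63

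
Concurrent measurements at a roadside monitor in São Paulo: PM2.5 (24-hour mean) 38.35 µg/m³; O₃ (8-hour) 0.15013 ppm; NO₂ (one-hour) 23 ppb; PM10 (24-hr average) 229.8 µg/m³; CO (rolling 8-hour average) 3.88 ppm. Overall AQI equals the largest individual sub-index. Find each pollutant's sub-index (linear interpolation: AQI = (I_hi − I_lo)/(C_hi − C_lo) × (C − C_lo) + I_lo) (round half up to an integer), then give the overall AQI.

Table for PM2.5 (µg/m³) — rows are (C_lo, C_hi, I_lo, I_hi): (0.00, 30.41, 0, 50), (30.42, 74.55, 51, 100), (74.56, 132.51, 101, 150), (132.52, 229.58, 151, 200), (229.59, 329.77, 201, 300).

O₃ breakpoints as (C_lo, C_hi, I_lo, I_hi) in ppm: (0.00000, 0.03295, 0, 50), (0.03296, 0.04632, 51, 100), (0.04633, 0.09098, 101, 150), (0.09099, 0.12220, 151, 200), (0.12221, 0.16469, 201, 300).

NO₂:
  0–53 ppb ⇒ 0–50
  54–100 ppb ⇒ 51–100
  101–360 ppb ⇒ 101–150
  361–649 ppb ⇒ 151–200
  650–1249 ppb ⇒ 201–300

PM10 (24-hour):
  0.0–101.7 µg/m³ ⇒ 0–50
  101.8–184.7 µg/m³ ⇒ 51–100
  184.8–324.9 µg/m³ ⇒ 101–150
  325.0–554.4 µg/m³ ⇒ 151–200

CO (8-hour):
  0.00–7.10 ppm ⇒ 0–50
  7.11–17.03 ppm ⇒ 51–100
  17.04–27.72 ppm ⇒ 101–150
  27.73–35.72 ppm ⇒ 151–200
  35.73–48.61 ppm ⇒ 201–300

266

PM2.5: 38.35 ∈ [30.42, 74.55] ↔ index [51, 100].
51 + (38.35−30.42)·(100−51)/(74.55−30.42) = 51 + 7.93·49/44.13 ≈ 59.81, so AQI = 60.
O₃: 0.15013 ∈ [0.12221, 0.16469] ↔ index [201, 300].
201 + (0.15013−0.12221)·(300−201)/(0.16469−0.12221) = 201 + 0.02792·99/0.04248 ≈ 266.07, so AQI = 266.
NO₂: 23 lies in 0–53, so I_lo=0, I_hi=50, C_lo=0, C_hi=53.
(50−0)/(53−0) × (23−0) + 0 = 50/53 × 23 + 0 ≈ 21.70 → 22.
PM10: row 184.8–324.9 (AQI 101–150). (150−101)·(229.8−184.8)/(324.9−184.8) + 101 = 49·45.0/140.1 + 101 ≈ 116.74 → 117.
CO: 3.88 ∈ [0.00, 7.10] ↔ index [0, 50].
0 + (3.88−0.00)·(50−0)/(7.10−0.00) = 0 + 3.88·50/7.10 ≈ 27.32, so AQI = 27.
Sub-indices: PM2.5→60, O₃→266, NO₂→22, PM10→117, CO→27. Overall AQI = max = 266; dominant pollutant is O₃.
AQI 266: Very Unhealthy.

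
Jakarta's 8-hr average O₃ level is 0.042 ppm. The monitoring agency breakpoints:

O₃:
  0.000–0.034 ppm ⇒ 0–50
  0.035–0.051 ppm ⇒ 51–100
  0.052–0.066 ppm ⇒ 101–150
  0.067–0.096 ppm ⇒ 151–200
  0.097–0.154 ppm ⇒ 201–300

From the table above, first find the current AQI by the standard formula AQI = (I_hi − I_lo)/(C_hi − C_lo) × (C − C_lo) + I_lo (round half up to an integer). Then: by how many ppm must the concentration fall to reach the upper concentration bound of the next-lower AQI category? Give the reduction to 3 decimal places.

0.008

O₃: 0.042 lies in 0.035–0.051, so I_lo=51, I_hi=100, C_lo=0.035, C_hi=0.051.
(100−51)/(0.051−0.035) × (0.042−0.035) + 51 = 49/0.016 × 0.007 + 51 ≈ 72.44 → 72.
Current AQI 72 is in the Moderate range (51–100). The next-lower category tops out at AQI 50, whose upper concentration bound is 0.034 ppm.
Reduction needed = 0.042 − 0.034 = 0.008 ppm.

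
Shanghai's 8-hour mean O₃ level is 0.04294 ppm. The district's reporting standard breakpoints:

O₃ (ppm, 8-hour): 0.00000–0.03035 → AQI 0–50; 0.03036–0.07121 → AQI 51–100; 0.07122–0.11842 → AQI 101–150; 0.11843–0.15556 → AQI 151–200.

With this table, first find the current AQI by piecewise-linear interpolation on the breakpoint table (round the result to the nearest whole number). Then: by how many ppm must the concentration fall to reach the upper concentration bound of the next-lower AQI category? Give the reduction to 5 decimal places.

O₃: 0.04294 ∈ [0.03036, 0.07121] ↔ index [51, 100].
51 + (0.04294−0.03036)·(100−51)/(0.07121−0.03036) = 51 + 0.01258·49/0.04085 ≈ 66.09, so AQI = 66.
Current AQI 66 is in the Moderate range (51–100). The next-lower category tops out at AQI 50, whose upper concentration bound is 0.03035 ppm.
Reduction needed = 0.04294 − 0.03035 = 0.01259 ppm.

0.01259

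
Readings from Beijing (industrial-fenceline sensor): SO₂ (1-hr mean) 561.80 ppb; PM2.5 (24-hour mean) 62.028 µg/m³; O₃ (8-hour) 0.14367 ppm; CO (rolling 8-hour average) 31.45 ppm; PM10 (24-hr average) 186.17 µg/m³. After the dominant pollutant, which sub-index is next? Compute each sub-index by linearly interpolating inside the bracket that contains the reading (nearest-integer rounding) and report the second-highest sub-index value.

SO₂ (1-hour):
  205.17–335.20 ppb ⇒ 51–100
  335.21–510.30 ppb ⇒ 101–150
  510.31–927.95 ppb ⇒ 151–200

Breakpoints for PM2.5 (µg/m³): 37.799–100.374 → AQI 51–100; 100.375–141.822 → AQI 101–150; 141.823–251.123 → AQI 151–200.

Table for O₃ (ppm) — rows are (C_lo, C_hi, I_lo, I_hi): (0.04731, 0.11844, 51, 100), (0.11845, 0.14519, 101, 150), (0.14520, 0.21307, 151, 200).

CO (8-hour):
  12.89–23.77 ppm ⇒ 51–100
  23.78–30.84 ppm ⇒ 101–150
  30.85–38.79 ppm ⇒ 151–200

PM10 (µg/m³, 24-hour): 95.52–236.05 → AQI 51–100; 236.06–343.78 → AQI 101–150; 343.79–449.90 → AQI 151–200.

155

SO₂: 561.80 ∈ [510.31, 927.95] ↔ index [151, 200].
151 + (561.80−510.31)·(200−151)/(927.95−510.31) = 151 + 51.49·49/417.64 ≈ 157.04, so AQI = 157.
PM2.5: 62.028 ∈ [37.799, 100.374] ↔ index [51, 100].
51 + (62.028−37.799)·(100−51)/(100.374−37.799) = 51 + 24.229·49/62.575 ≈ 69.97, so AQI = 70.
O₃: 0.14367 lies in 0.11845–0.14519, so I_lo=101, I_hi=150, C_lo=0.11845, C_hi=0.14519.
(150−101)/(0.14519−0.11845) × (0.14367−0.11845) + 101 = 49/0.02674 × 0.02522 + 101 ≈ 147.21 → 147.
CO 31.45: bracket 30.85–38.79 → index 151–200; slope 49/7.94, offset 0.60.
AQI = 151 + 49/7.94·0.60 ≈ 154.70 ⇒ 155.
PM10: 186.17 lies in 95.52–236.05, so I_lo=51, I_hi=100, C_lo=95.52, C_hi=236.05.
(100−51)/(236.05−95.52) × (186.17−95.52) + 51 = 49/140.53 × 90.65 + 51 ≈ 82.61 → 83.
Sub-indices: SO₂→157, PM2.5→70, O₃→147, CO→155, PM10→83. Ranked high→low: 157, 155, 147, 83, 70. Second-highest sub-index = 155.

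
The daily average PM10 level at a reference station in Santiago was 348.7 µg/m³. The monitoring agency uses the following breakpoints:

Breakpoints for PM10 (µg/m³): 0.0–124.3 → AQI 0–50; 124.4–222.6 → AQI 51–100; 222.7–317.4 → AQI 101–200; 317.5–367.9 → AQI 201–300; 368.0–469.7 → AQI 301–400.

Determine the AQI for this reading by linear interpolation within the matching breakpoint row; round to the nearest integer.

262

PM10 348.7: bracket 317.5–367.9 → index 201–300; slope 99/50.4, offset 31.2.
AQI = 201 + 99/50.4·31.2 ≈ 262.29 ⇒ 262.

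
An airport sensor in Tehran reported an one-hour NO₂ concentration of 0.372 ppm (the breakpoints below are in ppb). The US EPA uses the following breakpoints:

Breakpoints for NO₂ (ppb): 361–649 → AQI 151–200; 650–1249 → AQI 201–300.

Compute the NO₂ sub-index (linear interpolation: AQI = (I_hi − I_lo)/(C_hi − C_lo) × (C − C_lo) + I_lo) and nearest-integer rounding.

153

Convert: 0.372 ppm = 372 ppb.
NO₂: 372 ∈ [361, 649] ↔ index [151, 200].
151 + (372−361)·(200−151)/(649−361) = 151 + 11·49/288 ≈ 152.87, so AQI = 153.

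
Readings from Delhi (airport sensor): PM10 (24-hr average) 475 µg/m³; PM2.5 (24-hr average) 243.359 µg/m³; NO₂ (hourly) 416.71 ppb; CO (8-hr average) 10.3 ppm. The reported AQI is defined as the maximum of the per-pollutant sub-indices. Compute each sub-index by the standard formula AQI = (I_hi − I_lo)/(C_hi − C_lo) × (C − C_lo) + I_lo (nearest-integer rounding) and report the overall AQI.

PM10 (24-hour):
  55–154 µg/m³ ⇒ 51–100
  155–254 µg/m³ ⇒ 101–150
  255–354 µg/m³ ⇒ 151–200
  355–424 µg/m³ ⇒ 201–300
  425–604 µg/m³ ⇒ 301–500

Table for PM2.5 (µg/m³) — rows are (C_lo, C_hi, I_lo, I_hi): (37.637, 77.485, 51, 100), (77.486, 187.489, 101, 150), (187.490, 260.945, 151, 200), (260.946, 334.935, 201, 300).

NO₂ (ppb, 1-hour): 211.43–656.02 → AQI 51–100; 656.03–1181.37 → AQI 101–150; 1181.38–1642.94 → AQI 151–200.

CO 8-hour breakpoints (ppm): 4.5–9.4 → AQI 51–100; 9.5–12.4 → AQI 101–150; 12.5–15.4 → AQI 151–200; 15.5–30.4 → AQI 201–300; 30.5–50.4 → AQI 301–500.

357

PM10: row 425–604 (AQI 301–500). (500−301)·(475−425)/(604−425) + 301 = 199·50/179 + 301 ≈ 356.59 → 357.
PM2.5 243.359: bracket 187.490–260.945 → index 151–200; slope 49/73.455, offset 55.869.
AQI = 151 + 49/73.455·55.869 ≈ 188.27 ⇒ 188.
NO₂: 416.71 lies in 211.43–656.02, so I_lo=51, I_hi=100, C_lo=211.43, C_hi=656.02.
(100−51)/(656.02−211.43) × (416.71−211.43) + 51 = 49/444.59 × 205.28 + 51 ≈ 73.62 → 74.
CO 10.3: bracket 9.5–12.4 → index 101–150; slope 49/2.9, offset 0.8.
AQI = 101 + 49/2.9·0.8 ≈ 114.52 ⇒ 115.
Sub-indices: PM10→357, PM2.5→188, NO₂→74, CO→115. Overall AQI = max = 357; dominant pollutant is PM10.
AQI 357: Hazardous.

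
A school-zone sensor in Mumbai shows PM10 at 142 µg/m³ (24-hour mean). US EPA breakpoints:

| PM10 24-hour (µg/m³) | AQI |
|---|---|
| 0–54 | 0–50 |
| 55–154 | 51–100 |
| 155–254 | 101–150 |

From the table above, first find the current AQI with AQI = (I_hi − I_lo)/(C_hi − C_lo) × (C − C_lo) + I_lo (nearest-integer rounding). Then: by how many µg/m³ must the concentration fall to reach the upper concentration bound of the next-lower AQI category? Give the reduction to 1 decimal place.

PM10 142: bracket 55–154 → index 51–100; slope 49/99, offset 87.
AQI = 51 + 49/99·87 ≈ 94.06 ⇒ 94.
Current AQI 94 is in the Moderate range (51–100). The next-lower category tops out at AQI 50, whose upper concentration bound is 54 µg/m³.
Reduction needed = 142 − 54 = 88.0 µg/m³.

88.0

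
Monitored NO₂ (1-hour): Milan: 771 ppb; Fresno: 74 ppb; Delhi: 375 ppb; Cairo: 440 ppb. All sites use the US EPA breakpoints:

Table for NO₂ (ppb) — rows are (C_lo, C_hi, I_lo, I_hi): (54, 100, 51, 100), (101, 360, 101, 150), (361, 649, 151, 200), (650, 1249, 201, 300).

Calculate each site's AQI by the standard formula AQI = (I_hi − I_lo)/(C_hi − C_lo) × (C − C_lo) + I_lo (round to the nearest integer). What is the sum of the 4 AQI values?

610

Milan 771: bracket 650–1249 → index 201–300; slope 99/599, offset 121.
AQI = 201 + 99/599·121 ≈ 221.00 ⇒ 221.
Fresno 74: bracket 54–100 → index 51–100; slope 49/46, offset 20.
AQI = 51 + 49/46·20 ≈ 72.30 ⇒ 72.
Delhi: 375 lies in 361–649, so I_lo=151, I_hi=200, C_lo=361, C_hi=649.
(200−151)/(649−361) × (375−361) + 151 = 49/288 × 14 + 151 ≈ 153.38 → 153.
Cairo: 440 lies in 361–649, so I_lo=151, I_hi=200, C_lo=361, C_hi=649.
(200−151)/(649−361) × (440−361) + 151 = 49/288 × 79 + 151 ≈ 164.44 → 164.
AQIs: Milan=221, Fresno=72, Delhi=153, Cairo=164. Sum = 221 + 72 + 153 + 164 = 610.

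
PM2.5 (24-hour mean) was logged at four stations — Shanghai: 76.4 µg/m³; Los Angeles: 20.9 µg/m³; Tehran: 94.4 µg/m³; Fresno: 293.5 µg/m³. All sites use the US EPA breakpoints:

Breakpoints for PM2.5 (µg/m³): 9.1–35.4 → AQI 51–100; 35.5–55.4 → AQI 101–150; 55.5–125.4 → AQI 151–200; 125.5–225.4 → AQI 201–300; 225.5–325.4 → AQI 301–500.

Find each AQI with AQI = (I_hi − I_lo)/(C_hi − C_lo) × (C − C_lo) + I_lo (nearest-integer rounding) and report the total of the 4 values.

853

Shanghai: 76.4 lies in 55.5–125.4, so I_lo=151, I_hi=200, C_lo=55.5, C_hi=125.4.
(200−151)/(125.4−55.5) × (76.4−55.5) + 151 = 49/69.9 × 20.9 + 151 ≈ 165.65 → 166.
Los Angeles: 20.9 lies in 9.1–35.4, so I_lo=51, I_hi=100, C_lo=9.1, C_hi=35.4.
(100−51)/(35.4−9.1) × (20.9−9.1) + 51 = 49/26.3 × 11.8 + 51 ≈ 72.98 → 73.
Tehran: 94.4 ∈ [55.5, 125.4] ↔ index [151, 200].
151 + (94.4−55.5)·(200−151)/(125.4−55.5) = 151 + 38.9·49/69.9 ≈ 178.27, so AQI = 178.
Fresno: 293.5 lies in 225.5–325.4, so I_lo=301, I_hi=500, C_lo=225.5, C_hi=325.4.
(500−301)/(325.4−225.5) × (293.5−225.5) + 301 = 199/99.9 × 68.0 + 301 ≈ 436.46 → 436.
AQIs: Shanghai=166, Los Angeles=73, Tehran=178, Fresno=436. Sum = 166 + 73 + 178 + 436 = 853.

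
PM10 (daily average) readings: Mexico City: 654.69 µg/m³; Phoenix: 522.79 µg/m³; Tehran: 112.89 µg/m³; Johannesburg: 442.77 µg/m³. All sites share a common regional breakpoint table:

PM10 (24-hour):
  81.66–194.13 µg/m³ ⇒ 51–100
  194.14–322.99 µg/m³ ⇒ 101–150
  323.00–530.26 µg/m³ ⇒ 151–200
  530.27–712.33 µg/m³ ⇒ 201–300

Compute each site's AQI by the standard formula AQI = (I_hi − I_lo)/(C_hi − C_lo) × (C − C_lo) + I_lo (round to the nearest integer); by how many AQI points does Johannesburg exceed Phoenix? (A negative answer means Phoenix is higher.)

-19

Mexico City: row 530.27–712.33 (AQI 201–300). (300−201)·(654.69−530.27)/(712.33−530.27) + 201 = 99·124.42/182.06 + 201 ≈ 268.66 → 269.
Phoenix: 522.79 lies in 323.00–530.26, so I_lo=151, I_hi=200, C_lo=323.00, C_hi=530.26.
(200−151)/(530.26−323.00) × (522.79−323.00) + 151 = 49/207.26 × 199.79 + 151 ≈ 198.23 → 198.
Tehran 112.89: bracket 81.66–194.13 → index 51–100; slope 49/112.47, offset 31.23.
AQI = 51 + 49/112.47·31.23 ≈ 64.61 ⇒ 65.
Johannesburg 442.77: bracket 323.00–530.26 → index 151–200; slope 49/207.26, offset 119.77.
AQI = 151 + 49/207.26·119.77 ≈ 179.32 ⇒ 179.
AQIs: Mexico City=269, Phoenix=198, Tehran=65, Johannesburg=179. Johannesburg (179) − Phoenix (198) = -19.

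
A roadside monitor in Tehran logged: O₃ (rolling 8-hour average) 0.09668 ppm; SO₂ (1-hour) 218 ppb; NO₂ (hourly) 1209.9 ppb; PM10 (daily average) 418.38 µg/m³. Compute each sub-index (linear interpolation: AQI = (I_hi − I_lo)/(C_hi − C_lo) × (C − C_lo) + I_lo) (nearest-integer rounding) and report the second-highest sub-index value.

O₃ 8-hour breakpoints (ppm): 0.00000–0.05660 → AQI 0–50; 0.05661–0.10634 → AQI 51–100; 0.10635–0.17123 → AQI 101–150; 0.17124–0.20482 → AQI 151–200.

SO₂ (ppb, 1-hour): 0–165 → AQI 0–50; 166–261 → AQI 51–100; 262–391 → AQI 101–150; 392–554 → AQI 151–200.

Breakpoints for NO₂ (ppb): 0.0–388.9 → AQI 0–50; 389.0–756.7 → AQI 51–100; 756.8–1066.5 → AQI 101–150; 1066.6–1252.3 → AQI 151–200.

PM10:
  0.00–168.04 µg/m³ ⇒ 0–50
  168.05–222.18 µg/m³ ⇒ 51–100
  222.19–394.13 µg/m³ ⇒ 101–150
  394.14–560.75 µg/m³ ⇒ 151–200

158

O₃: 0.09668 lies in 0.05661–0.10634, so I_lo=51, I_hi=100, C_lo=0.05661, C_hi=0.10634.
(100−51)/(0.10634−0.05661) × (0.09668−0.05661) + 51 = 49/0.04973 × 0.04007 + 51 ≈ 90.48 → 90.
SO₂: 218 lies in 166–261, so I_lo=51, I_hi=100, C_lo=166, C_hi=261.
(100−51)/(261−166) × (218−166) + 51 = 49/95 × 52 + 51 ≈ 77.82 → 78.
NO₂: 1209.9 ∈ [1066.6, 1252.3] ↔ index [151, 200].
151 + (1209.9−1066.6)·(200−151)/(1252.3−1066.6) = 151 + 143.3·49/185.7 ≈ 188.81, so AQI = 189.
PM10: 418.38 ∈ [394.14, 560.75] ↔ index [151, 200].
151 + (418.38−394.14)·(200−151)/(560.75−394.14) = 151 + 24.24·49/166.61 ≈ 158.13, so AQI = 158.
Sub-indices: O₃→90, SO₂→78, NO₂→189, PM10→158. Ranked high→low: 189, 158, 90, 78. Second-highest sub-index = 158.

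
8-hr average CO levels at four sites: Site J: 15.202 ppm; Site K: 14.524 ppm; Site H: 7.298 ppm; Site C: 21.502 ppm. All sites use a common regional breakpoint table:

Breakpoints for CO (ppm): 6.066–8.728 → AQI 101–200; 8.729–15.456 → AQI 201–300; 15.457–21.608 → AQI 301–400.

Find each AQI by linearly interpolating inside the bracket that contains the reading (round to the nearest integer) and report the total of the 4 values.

Site J: row 8.729–15.456 (AQI 201–300). (300−201)·(15.202−8.729)/(15.456−8.729) + 201 = 99·6.473/6.727 + 201 ≈ 296.26 → 296.
Site K: 14.524 lies in 8.729–15.456, so I_lo=201, I_hi=300, C_lo=8.729, C_hi=15.456.
(300−201)/(15.456−8.729) × (14.524−8.729) + 201 = 99/6.727 × 5.795 + 201 ≈ 286.28 → 286.
Site H 7.298: bracket 6.066–8.728 → index 101–200; slope 99/2.662, offset 1.232.
AQI = 101 + 99/2.662·1.232 ≈ 146.82 ⇒ 147.
Site C: 21.502 lies in 15.457–21.608, so I_lo=301, I_hi=400, C_lo=15.457, C_hi=21.608.
(400−301)/(21.608−15.457) × (21.502−15.457) + 301 = 99/6.151 × 6.045 + 301 ≈ 398.29 → 398.
AQIs: Site J=296, Site K=286, Site H=147, Site C=398. Sum = 296 + 286 + 147 + 398 = 1127.

1127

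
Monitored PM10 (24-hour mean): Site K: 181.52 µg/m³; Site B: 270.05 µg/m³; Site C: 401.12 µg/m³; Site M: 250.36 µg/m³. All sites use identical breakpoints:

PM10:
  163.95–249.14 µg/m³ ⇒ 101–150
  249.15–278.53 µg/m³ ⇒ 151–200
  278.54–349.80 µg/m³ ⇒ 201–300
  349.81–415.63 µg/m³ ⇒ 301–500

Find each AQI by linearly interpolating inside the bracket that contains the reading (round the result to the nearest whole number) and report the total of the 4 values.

906

Site K: 181.52 lies in 163.95–249.14, so I_lo=101, I_hi=150, C_lo=163.95, C_hi=249.14.
(150−101)/(249.14−163.95) × (181.52−163.95) + 101 = 49/85.19 × 17.57 + 101 ≈ 111.11 → 111.
Site B: row 249.15–278.53 (AQI 151–200). (200−151)·(270.05−249.15)/(278.53−249.15) + 151 = 49·20.90/29.38 + 151 ≈ 185.86 → 186.
Site C: row 349.81–415.63 (AQI 301–500). (500−301)·(401.12−349.81)/(415.63−349.81) + 301 = 199·51.31/65.82 + 301 ≈ 456.13 → 456.
Site M: 250.36 lies in 249.15–278.53, so I_lo=151, I_hi=200, C_lo=249.15, C_hi=278.53.
(200−151)/(278.53−249.15) × (250.36−249.15) + 151 = 49/29.38 × 1.21 + 151 ≈ 153.02 → 153.
AQIs: Site K=111, Site B=186, Site C=456, Site M=153. Sum = 111 + 186 + 456 + 153 = 906.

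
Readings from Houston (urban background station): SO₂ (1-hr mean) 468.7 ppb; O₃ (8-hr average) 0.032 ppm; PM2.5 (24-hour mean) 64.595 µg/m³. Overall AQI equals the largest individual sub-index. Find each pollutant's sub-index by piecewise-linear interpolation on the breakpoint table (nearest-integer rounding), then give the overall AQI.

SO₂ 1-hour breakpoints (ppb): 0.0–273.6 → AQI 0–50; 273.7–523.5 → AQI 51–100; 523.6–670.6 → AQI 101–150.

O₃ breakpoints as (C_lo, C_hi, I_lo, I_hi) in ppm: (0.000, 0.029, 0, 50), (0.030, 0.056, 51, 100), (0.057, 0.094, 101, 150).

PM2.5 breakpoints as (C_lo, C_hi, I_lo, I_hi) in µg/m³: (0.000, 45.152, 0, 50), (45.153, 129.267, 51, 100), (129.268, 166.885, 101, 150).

89

SO₂: row 273.7–523.5 (AQI 51–100). (100−51)·(468.7−273.7)/(523.5−273.7) + 51 = 49·195.0/249.8 + 51 ≈ 89.25 → 89.
O₃: row 0.030–0.056 (AQI 51–100). (100−51)·(0.032−0.030)/(0.056−0.030) + 51 = 49·0.002/0.026 + 51 ≈ 54.77 → 55.
PM2.5: 64.595 lies in 45.153–129.267, so I_lo=51, I_hi=100, C_lo=45.153, C_hi=129.267.
(100−51)/(129.267−45.153) × (64.595−45.153) + 51 = 49/84.114 × 19.442 + 51 ≈ 62.33 → 62.
Sub-indices: SO₂→89, O₃→55, PM2.5→62. Overall AQI = max = 89; dominant pollutant is SO₂.
AQI 89: Moderate.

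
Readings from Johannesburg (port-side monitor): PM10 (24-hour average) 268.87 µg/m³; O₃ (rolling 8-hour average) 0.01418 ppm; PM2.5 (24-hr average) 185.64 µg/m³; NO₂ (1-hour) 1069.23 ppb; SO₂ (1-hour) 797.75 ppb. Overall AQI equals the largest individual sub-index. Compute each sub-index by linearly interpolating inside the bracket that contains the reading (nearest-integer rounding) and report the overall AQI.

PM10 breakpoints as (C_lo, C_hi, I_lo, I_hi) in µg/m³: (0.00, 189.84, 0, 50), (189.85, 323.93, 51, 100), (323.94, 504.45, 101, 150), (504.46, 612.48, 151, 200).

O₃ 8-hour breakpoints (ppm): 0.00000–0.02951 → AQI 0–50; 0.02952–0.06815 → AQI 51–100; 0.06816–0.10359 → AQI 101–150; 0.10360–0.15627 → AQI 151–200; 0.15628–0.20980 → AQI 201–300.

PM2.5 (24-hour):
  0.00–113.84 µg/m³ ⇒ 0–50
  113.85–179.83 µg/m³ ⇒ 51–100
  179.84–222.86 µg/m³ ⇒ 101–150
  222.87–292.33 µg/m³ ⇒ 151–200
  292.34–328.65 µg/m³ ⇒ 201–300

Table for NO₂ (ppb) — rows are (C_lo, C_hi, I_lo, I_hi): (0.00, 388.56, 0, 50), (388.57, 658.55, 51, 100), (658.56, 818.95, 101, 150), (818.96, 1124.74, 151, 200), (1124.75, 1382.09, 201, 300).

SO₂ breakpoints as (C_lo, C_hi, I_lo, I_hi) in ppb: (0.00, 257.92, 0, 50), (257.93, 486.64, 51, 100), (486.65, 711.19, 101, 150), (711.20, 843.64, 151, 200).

191

PM10: 268.87 lies in 189.85–323.93, so I_lo=51, I_hi=100, C_lo=189.85, C_hi=323.93.
(100−51)/(323.93−189.85) × (268.87−189.85) + 51 = 49/134.08 × 79.02 + 51 ≈ 79.88 → 80.
O₃ 0.01418: bracket 0.00000–0.02951 → index 0–50; slope 50/0.02951, offset 0.01418.
AQI = 0 + 50/0.02951·0.01418 ≈ 24.03 ⇒ 24.
PM2.5: 185.64 ∈ [179.84, 222.86] ↔ index [101, 150].
101 + (185.64−179.84)·(150−101)/(222.86−179.84) = 101 + 5.80·49/43.02 ≈ 107.61, so AQI = 108.
NO₂: 1069.23 lies in 818.96–1124.74, so I_lo=151, I_hi=200, C_lo=818.96, C_hi=1124.74.
(200−151)/(1124.74−818.96) × (1069.23−818.96) + 151 = 49/305.78 × 250.27 + 151 ≈ 191.10 → 191.
SO₂ 797.75: bracket 711.20–843.64 → index 151–200; slope 49/132.44, offset 86.55.
AQI = 151 + 49/132.44·86.55 ≈ 183.02 ⇒ 183.
Sub-indices: PM10→80, O₃→24, PM2.5→108, NO₂→191, SO₂→183. Overall AQI = max = 191; dominant pollutant is NO₂.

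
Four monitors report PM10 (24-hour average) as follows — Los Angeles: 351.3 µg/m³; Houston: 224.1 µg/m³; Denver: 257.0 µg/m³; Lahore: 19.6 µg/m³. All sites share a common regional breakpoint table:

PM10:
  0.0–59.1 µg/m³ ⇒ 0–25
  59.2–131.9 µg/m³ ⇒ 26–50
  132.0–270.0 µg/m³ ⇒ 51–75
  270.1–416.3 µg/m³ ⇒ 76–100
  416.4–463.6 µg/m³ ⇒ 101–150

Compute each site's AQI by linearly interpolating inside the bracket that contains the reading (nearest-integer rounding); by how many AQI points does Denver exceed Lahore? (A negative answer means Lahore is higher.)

65

Los Angeles: 351.3 lies in 270.1–416.3, so I_lo=76, I_hi=100, C_lo=270.1, C_hi=416.3.
(100−76)/(416.3−270.1) × (351.3−270.1) + 76 = 24/146.2 × 81.2 + 76 ≈ 89.33 → 89.
Houston: 224.1 lies in 132.0–270.0, so I_lo=51, I_hi=75, C_lo=132.0, C_hi=270.0.
(75−51)/(270.0−132.0) × (224.1−132.0) + 51 = 24/138.0 × 92.1 + 51 ≈ 67.02 → 67.
Denver: 257.0 ∈ [132.0, 270.0] ↔ index [51, 75].
51 + (257.0−132.0)·(75−51)/(270.0−132.0) = 51 + 125.0·24/138.0 ≈ 72.74, so AQI = 73.
Lahore: 19.6 lies in 0.0–59.1, so I_lo=0, I_hi=25, C_lo=0.0, C_hi=59.1.
(25−0)/(59.1−0.0) × (19.6−0.0) + 0 = 25/59.1 × 19.6 + 0 ≈ 8.29 → 8.
AQIs: Los Angeles=89, Houston=67, Denver=73, Lahore=8. Denver (73) − Lahore (8) = 65.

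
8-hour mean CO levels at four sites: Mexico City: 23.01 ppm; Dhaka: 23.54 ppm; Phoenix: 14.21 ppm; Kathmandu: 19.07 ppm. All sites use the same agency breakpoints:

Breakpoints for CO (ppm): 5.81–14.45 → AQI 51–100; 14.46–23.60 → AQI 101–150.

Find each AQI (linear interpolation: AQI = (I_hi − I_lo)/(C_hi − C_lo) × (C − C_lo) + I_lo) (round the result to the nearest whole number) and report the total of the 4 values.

Mexico City: 23.01 ∈ [14.46, 23.60] ↔ index [101, 150].
101 + (23.01−14.46)·(150−101)/(23.60−14.46) = 101 + 8.55·49/9.14 ≈ 146.84, so AQI = 147.
Dhaka: row 14.46–23.60 (AQI 101–150). (150−101)·(23.54−14.46)/(23.60−14.46) + 101 = 49·9.08/9.14 + 101 ≈ 149.68 → 150.
Phoenix: row 5.81–14.45 (AQI 51–100). (100−51)·(14.21−5.81)/(14.45−5.81) + 51 = 49·8.40/8.64 + 51 ≈ 98.64 → 99.
Kathmandu: 19.07 lies in 14.46–23.60, so I_lo=101, I_hi=150, C_lo=14.46, C_hi=23.60.
(150−101)/(23.60−14.46) × (19.07−14.46) + 101 = 49/9.14 × 4.61 + 101 ≈ 125.71 → 126.
AQIs: Mexico City=147, Dhaka=150, Phoenix=99, Kathmandu=126. Sum = 147 + 150 + 99 + 126 = 522.

522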